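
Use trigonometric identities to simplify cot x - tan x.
cot x - tan x = 2 cot(2x) (using Double angle)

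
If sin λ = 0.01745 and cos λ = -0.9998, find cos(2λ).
cos(2λ) = cos²λ - sin²λ = 0.9993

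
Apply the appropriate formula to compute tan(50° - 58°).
tan(50° - 58°) = (tan 50° - tan 58°)/(1 + tan 50° tan 58°) = -0.1405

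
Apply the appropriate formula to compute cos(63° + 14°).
cos(63° + 14°) = cos 63° cos 14° - sin 63° sin 14° = 0.225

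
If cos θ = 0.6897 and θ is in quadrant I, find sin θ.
sin θ = 0.7241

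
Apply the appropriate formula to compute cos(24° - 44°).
cos(24° - 44°) = cos 24° cos 44° + sin 24° sin 44° = 0.9397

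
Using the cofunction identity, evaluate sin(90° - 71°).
sin(90° - 71°) = cos(71°) = 0.3256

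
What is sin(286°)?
sin(286°) = -0.9613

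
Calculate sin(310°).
sin(310°) = -0.766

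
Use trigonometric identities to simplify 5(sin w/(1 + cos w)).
5(sin w/(1 + cos w)) = 5(tan(w/2)) (using Half angle)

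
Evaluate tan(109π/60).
tan(109π/60) = -0.6494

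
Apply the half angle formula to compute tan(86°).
tan(86°) = sin 172° / (1 + cos 172°) = 14.3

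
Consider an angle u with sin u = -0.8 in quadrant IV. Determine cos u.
cos u = √(1 - sin²u) = 0.6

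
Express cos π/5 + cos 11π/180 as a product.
cos π/5 + cos 11π/180 = 2 cos(47π/360) cos(5π/72)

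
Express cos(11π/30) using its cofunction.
cos(11π/30) = sin(π/2 - 11π/30) = sin(2π/15)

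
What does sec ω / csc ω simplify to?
sec ω / csc ω = tan ω (using Reciprocal identities)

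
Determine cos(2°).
cos(2°) = 0.9994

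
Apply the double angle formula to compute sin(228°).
sin(228°) = 2 sin 114° cos 114° = -0.7431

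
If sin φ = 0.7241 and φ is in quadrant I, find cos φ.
cos φ = 0.6897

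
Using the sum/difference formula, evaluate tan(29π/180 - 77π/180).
tan(29π/180 - 77π/180) = (tan 29π/180 - tan 77π/180)/(1 + tan 29π/180 tan 77π/180) = -1.111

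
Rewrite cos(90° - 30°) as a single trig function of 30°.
cos(90° - 30°) = sin(30°)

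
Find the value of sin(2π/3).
sin(2π/3) = √3/2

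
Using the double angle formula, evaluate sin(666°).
sin(666°) = 2 sin 333° cos 333° = -0.809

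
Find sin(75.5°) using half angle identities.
sin(75.5°) = √((1 - cos 151°)/2) = 0.9681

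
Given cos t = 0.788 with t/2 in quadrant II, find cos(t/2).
cos(t/2) = ±√((1 + cos t)/2); negative since t/2 ∈ QII, so cos(t/2) = -0.9455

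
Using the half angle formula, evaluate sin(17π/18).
sin(17π/18) = √((1 - cos 17π/9)/2) = 0.1736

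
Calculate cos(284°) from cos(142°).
cos(284°) = cos²142° - sin²142° = 0.2419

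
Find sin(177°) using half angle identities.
sin(177°) = √((1 - cos 354°)/2) = 0.05234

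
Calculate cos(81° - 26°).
cos(81° - 26°) = cos 81° cos 26° + sin 81° sin 26° = 0.5736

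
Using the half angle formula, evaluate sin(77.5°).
sin(77.5°) = √((1 - cos 155°)/2) = 0.9763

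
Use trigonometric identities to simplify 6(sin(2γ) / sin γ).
6(sin(2γ) / sin γ) = 6(2 cos γ) (using Double angle)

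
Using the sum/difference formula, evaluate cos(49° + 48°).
cos(49° + 48°) = cos 49° cos 48° - sin 49° sin 48° = -0.1219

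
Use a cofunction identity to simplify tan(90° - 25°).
tan(90° - 25°) = cot(25°)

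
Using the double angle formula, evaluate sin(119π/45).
sin(119π/45) = 2 sin 119π/90 cos 119π/90 = 0.8988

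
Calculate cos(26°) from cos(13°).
cos(26°) = 2cos²13° - 1 = 0.8988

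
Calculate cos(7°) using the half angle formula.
cos(7°) = √((1 + cos 14°)/2) = 0.9925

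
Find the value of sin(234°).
sin(234°) = -0.809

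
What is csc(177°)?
csc(177°) = 19.11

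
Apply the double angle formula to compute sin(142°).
sin(142°) = 2 sin 71° cos 71° = 0.6157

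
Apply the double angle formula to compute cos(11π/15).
cos(11π/15) = cos²11π/30 - sin²11π/30 = -0.6691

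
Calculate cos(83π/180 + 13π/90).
cos(83π/180 + 13π/90) = cos 83π/180 cos 13π/90 - sin 83π/180 sin 13π/90 = -0.3256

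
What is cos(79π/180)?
cos(79π/180) = 0.1908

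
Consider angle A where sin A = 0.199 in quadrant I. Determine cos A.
cos A = √(1 - sin²A) = 0.98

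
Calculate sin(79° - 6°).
sin(79° - 6°) = sin 79° cos 6° - cos 79° sin 6° = 0.9563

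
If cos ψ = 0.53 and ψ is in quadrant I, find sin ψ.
sin ψ = 0.848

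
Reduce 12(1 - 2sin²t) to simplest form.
12(1 - 2sin²t) = 12(cos(2t)) (using Double angle)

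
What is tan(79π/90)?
tan(79π/90) = -0.404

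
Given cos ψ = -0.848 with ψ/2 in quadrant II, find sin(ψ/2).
sin(ψ/2) = ±√((1 - cos ψ)/2); positive since ψ/2 ∈ QII, so sin(ψ/2) = 0.9612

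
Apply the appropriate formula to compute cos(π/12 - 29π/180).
cos(π/12 - 29π/180) = cos π/12 cos 29π/180 + sin π/12 sin 29π/180 = 0.9703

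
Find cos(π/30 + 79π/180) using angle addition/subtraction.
cos(π/30 + 79π/180) = cos π/30 cos 79π/180 - sin π/30 sin 79π/180 = 0.08716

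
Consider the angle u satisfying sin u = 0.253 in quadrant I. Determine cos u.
cos u = √(1 - sin²u) = 0.9675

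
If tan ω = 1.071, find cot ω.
cot ω = 1/tan ω = 0.9337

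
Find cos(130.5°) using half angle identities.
cos(130.5°) = -√((1 + cos 261°)/2) = -0.6494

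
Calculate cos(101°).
cos(101°) = -0.1908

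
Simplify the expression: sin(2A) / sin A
sin(2A) / sin A = 2 cos A (using Double angle)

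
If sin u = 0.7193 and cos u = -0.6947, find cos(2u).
cos(2u) = cos²u - sin²u = -0.03478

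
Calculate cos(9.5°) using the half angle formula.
cos(9.5°) = √((1 + cos 19°)/2) = 0.9863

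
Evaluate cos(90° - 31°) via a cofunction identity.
cos(90° - 31°) = sin(31°) = 0.515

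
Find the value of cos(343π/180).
cos(343π/180) = 0.9563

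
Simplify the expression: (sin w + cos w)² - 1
(sin w + cos w)² - 1 = sin(2w) (using Pythagorean + double angle)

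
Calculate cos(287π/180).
cos(287π/180) = 0.2924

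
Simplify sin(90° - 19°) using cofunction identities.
sin(90° - 19°) = cos(19°)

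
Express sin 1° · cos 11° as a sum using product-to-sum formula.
sin 1° cos 11° = (1/2)[sin(1°+11°) + sin(1°-11°)]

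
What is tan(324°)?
tan(324°) = -0.7265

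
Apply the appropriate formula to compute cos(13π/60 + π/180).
cos(13π/60 + π/180) = cos 13π/60 cos π/180 - sin 13π/60 sin π/180 = 0.766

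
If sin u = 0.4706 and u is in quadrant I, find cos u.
cos u = 0.8823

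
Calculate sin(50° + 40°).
sin(50° + 40°) = sin 50° cos 40° + cos 50° sin 40° = 1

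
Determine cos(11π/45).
cos(11π/45) = 0.7193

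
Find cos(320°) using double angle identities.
cos(320°) = cos²160° - sin²160° = 0.766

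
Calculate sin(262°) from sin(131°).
sin(262°) = 2 sin 131° cos 131° = -0.9903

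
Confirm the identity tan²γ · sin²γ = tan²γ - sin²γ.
RHS = sin²γ/cos²γ - sin²γ = sin²γ(1/cos²γ - 1) = sin²γ · (1 - cos²γ)/cos²γ = sin²γ · sin²γ/cos²γ = sin²γ · tan²γ = LHS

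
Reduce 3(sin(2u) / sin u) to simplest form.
3(sin(2u) / sin u) = 3(2 cos u) (using Double angle)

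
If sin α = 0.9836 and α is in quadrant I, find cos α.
cos α = 0.1804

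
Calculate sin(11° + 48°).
sin(11° + 48°) = sin 11° cos 48° + cos 11° sin 48° = 0.8572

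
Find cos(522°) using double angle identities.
cos(522°) = cos²261° - sin²261° = -0.9511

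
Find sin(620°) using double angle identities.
sin(620°) = 2 sin 310° cos 310° = -0.9848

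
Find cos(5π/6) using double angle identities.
cos(5π/6) = 2cos²5π/12 - 1 = -√3/2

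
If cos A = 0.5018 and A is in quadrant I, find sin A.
sin A = 0.865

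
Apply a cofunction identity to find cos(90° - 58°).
cos(90° - 58°) = sin(58°) = 0.848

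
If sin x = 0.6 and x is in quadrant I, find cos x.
cos x = 0.8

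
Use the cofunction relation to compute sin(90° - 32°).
sin(90° - 32°) = cos(32°) = 0.848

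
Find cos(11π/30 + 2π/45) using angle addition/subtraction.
cos(11π/30 + 2π/45) = cos 11π/30 cos 2π/45 - sin 11π/30 sin 2π/45 = 0.2756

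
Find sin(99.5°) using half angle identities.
sin(99.5°) = √((1 - cos 199°)/2) = 0.9863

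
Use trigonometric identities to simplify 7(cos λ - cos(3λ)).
7(cos λ - cos(3λ)) = 7(2 sin(2λ) sin λ) (using Sum-to-product)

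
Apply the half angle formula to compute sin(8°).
sin(8°) = √((1 - cos 16°)/2) = 0.1392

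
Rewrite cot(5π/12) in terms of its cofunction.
cot(5π/12) = tan(π/2 - 5π/12) = tan(π/12)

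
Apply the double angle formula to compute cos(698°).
cos(698°) = 2cos²349° - 1 = 0.9272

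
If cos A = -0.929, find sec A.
sec A = 1/cos A = -1.076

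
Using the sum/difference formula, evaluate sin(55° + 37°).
sin(55° + 37°) = sin 55° cos 37° + cos 55° sin 37° = 0.9994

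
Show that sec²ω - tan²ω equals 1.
LHS = 1/cos²ω - sin²ω/cos²ω = (1 - sin²ω)/cos²ω = cos²ω/cos²ω = 1 = RHS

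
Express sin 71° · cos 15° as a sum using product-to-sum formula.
sin 71° cos 15° = (1/2)[sin(71°+15°) + sin(71°-15°)]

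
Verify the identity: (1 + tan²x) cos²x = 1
LHS = sec²x · cos²x = (1/cos²x) · cos²x = 1 = RHS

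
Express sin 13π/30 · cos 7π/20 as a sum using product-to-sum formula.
sin 13π/30 cos 7π/20 = (1/2)[sin(13π/30+7π/20) + sin(13π/30-7π/20)]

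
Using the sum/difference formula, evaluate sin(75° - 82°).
sin(75° - 82°) = sin 75° cos 82° - cos 75° sin 82° = -0.1219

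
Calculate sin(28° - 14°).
sin(28° - 14°) = sin 28° cos 14° - cos 28° sin 14° = 0.2419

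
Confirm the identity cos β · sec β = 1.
LHS = cos β · (1/cos β) = 1 = RHS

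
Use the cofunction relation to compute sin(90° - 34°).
sin(90° - 34°) = cos(34°) = 0.829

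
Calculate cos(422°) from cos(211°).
cos(422°) = cos²211° - sin²211° = 0.4695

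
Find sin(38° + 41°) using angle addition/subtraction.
sin(38° + 41°) = sin 38° cos 41° + cos 38° sin 41° = 0.9816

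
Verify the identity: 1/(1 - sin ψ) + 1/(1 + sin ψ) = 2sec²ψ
LHS = [(1 + sin ψ) + (1 - sin ψ)] / [(1 - sin ψ)(1 + sin ψ)] = 2/(1 - sin²ψ) = 2/cos²ψ = 2sec²ψ = RHS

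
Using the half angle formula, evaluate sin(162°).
sin(162°) = √((1 - cos 324°)/2) = 0.309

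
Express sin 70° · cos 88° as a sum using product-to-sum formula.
sin 70° cos 88° = (1/2)[sin(70°+88°) + sin(70°-88°)]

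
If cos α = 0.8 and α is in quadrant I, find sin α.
sin α = 0.6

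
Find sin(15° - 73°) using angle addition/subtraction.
sin(15° - 73°) = sin 15° cos 73° - cos 15° sin 73° = -0.848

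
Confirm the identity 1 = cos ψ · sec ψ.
RHS = cos ψ · (1/cos ψ) = 1 = LHS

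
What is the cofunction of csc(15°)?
csc(15°) = sec(90° - 15°) = sec(75°)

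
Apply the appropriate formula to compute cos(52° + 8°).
cos(52° + 8°) = cos 52° cos 8° - sin 52° sin 8° = 1/2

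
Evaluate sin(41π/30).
sin(41π/30) = -0.9135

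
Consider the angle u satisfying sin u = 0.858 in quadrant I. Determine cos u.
cos u = √(1 - sin²u) = 0.5136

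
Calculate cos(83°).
cos(83°) = 0.1219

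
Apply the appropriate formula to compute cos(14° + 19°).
cos(14° + 19°) = cos 14° cos 19° - sin 14° sin 19° = 0.8387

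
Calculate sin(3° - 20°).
sin(3° - 20°) = sin 3° cos 20° - cos 3° sin 20° = -0.2924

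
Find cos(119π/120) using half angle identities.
cos(119π/120) = -√((1 + cos 119π/60)/2) = -0.9997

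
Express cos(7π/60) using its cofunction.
cos(7π/60) = sin(π/2 - 7π/60) = sin(23π/60)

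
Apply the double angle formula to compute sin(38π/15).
sin(38π/15) = 2 sin 19π/15 cos 19π/15 = 0.9945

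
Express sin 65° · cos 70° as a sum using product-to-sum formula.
sin 65° cos 70° = (1/2)[sin(65°+70°) + sin(65°-70°)]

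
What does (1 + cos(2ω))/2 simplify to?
(1 + cos(2ω))/2 = cos²ω (using Power reduction)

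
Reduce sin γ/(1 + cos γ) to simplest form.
sin γ/(1 + cos γ) = tan(γ/2) (using Half angle)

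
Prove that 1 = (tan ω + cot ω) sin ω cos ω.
RHS = (sin ω/cos ω + cos ω/sin ω) sin ω cos ω = ((sin²ω + cos²ω)/(sin ω cos ω)) · sin ω cos ω = sin²ω + cos²ω = 1 = LHS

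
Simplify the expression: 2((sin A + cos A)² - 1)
2((sin A + cos A)² - 1) = 2(sin(2A)) (using Pythagorean + double angle)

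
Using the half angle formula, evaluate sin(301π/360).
sin(301π/360) = √((1 - cos 301π/180)/2) = 0.4924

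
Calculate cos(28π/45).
cos(28π/45) = -0.3746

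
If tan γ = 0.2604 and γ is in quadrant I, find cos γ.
cos γ = 0.9677 (using tan²γ + 1 = sec²γ)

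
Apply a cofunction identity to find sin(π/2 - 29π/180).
sin(π/2 - 29π/180) = cos(29π/180) = 0.8746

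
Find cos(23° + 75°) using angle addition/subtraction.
cos(23° + 75°) = cos 23° cos 75° - sin 23° sin 75° = -0.1392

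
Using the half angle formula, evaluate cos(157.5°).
cos(157.5°) = -√((1 + cos 315°)/2) = -0.9239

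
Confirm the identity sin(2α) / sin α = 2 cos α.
LHS = 2 sin α cos α / sin α = 2 cos α = RHS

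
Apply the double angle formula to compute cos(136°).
cos(136°) = cos²68° - sin²68° = -0.7193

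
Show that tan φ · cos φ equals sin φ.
LHS = (sin φ/cos φ) · cos φ = sin φ = RHS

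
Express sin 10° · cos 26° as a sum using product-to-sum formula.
sin 10° cos 26° = (1/2)[sin(10°+26°) + sin(10°-26°)]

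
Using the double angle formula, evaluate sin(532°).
sin(532°) = 2 sin 266° cos 266° = 0.1392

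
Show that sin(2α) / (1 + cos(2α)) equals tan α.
LHS = 2 sin α cos α / (2cos²α) = sin α/cos α = tan α = RHS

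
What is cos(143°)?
cos(143°) = -0.7986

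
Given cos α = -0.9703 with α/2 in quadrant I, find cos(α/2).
cos(α/2) = ±√((1 + cos α)/2); positive since α/2 ∈ QI, so cos(α/2) = 0.1219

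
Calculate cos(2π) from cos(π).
cos(2π) = cos²π - sin²π = 1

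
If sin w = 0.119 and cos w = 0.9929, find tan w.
tan w = sin w / cos w = 0.1199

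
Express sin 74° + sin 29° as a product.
sin 74° + sin 29° = 2 sin(51.5°) cos(22.5°)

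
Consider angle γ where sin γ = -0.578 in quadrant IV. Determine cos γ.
cos γ = √(1 - sin²γ) = 0.816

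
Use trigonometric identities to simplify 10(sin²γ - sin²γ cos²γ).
10(sin²γ - sin²γ cos²γ) = 10(sin⁴γ) (using Factoring)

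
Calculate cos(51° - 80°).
cos(51° - 80°) = cos 51° cos 80° + sin 51° sin 80° = 0.8746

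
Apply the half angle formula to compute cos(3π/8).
cos(3π/8) = √((1 + cos 3π/4)/2) = √(2-√2)/2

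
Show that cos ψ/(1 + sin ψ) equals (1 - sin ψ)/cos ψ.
RHS = (1 - sin ψ)(1 + sin ψ) / (cos ψ(1 + sin ψ)) = (1 - sin²ψ) / (cos ψ(1 + sin ψ)) = cos²ψ / (cos ψ(1 + sin ψ)) = cos ψ/(1 + sin ψ) = LHS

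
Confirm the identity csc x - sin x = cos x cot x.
LHS = 1/sin x - sin x = (1 - sin²x)/sin x = cos²x/sin x = cos x · (cos x/sin x) = cos x cot x = RHS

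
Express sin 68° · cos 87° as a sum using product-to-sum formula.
sin 68° cos 87° = (1/2)[sin(68°+87°) + sin(68°-87°)]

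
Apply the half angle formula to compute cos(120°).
cos(120°) = -√((1 + cos 240°)/2) = -1/2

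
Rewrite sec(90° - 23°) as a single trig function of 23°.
sec(90° - 23°) = csc(23°)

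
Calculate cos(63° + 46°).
cos(63° + 46°) = cos 63° cos 46° - sin 63° sin 46° = -0.3256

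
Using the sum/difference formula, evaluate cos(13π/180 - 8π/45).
cos(13π/180 - 8π/45) = cos 13π/180 cos 8π/45 + sin 13π/180 sin 8π/45 = 0.9455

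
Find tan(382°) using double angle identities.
tan(382°) = 2 tan 191° / (1 - tan²191°) = 0.404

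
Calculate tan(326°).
tan(326°) = -0.6745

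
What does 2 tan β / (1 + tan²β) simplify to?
2 tan β / (1 + tan²β) = sin(2β) (using Double angle)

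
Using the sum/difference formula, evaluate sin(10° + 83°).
sin(10° + 83°) = sin 10° cos 83° + cos 10° sin 83° = 0.9986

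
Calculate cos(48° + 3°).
cos(48° + 3°) = cos 48° cos 3° - sin 48° sin 3° = 0.6293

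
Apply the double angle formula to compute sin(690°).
sin(690°) = 2 sin 345° cos 345° = -1/2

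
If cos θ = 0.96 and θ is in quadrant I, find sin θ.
sin θ = 0.28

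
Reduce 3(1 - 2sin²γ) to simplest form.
3(1 - 2sin²γ) = 3(cos(2γ)) (using Double angle)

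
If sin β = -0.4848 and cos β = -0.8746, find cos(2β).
cos(2β) = cos²β - sin²β = 0.5299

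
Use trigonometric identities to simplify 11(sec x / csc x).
11(sec x / csc x) = 11(tan x) (using Reciprocal identities)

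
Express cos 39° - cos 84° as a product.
cos 39° - cos 84° = -2 sin(61.5°) sin(-22.5°)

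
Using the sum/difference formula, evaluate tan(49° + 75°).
tan(49° + 75°) = (tan 49° + tan 75°)/(1 - tan 49° tan 75°) = -1.483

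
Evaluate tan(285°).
tan(285°) = -(2+√3)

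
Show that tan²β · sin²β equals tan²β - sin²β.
RHS = sin²β/cos²β - sin²β = sin²β(1/cos²β - 1) = sin²β · (1 - cos²β)/cos²β = sin²β · sin²β/cos²β = sin²β · tan²β = LHS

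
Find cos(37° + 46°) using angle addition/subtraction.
cos(37° + 46°) = cos 37° cos 46° - sin 37° sin 46° = 0.1219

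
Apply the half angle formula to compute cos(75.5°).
cos(75.5°) = √((1 + cos 151°)/2) = 0.2504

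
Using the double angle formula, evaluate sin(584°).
sin(584°) = 2 sin 292° cos 292° = -0.6947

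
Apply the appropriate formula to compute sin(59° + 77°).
sin(59° + 77°) = sin 59° cos 77° + cos 59° sin 77° = 0.6947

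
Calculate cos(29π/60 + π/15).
cos(29π/60 + π/15) = cos 29π/60 cos π/15 - sin 29π/60 sin π/15 = -0.1564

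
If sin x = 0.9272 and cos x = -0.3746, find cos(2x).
cos(2x) = cos²x - sin²x = -0.7194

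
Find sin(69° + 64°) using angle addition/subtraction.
sin(69° + 64°) = sin 69° cos 64° + cos 69° sin 64° = 0.7314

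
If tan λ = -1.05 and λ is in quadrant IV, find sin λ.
sin λ = -0.7241 (using tan²λ + 1 = sec²λ)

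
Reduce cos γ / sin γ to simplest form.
cos γ / sin γ = cot γ (using Quotient identity)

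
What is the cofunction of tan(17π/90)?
tan(17π/90) = cot(π/2 - 17π/90) = cot(14π/45)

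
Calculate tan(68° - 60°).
tan(68° - 60°) = (tan 68° - tan 60°)/(1 + tan 68° tan 60°) = 0.1405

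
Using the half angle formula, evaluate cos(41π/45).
cos(41π/45) = -√((1 + cos 82π/45)/2) = -0.9613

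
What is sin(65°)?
sin(65°) = 0.9063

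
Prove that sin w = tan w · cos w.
RHS = (sin w/cos w) · cos w = sin w = LHS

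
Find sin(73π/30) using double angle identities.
sin(73π/30) = 2 sin 73π/60 cos 73π/60 = 0.9781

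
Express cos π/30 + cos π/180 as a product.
cos π/30 + cos π/180 = 2 cos(7π/360) cos(π/72)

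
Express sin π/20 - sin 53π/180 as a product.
sin π/20 - sin 53π/180 = 2 cos(31π/180) sin(-11π/90)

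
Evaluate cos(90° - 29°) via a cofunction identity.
cos(90° - 29°) = sin(29°) = 0.4848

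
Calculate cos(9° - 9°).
cos(9° - 9°) = cos 9° cos 9° + sin 9° sin 9° = 1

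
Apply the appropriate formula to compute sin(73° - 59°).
sin(73° - 59°) = sin 73° cos 59° - cos 73° sin 59° = 0.2419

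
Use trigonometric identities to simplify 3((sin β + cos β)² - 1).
3((sin β + cos β)² - 1) = 3(sin(2β)) (using Pythagorean + double angle)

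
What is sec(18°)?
sec(18°) = 1.051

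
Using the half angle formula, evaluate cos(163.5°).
cos(163.5°) = -√((1 + cos 327°)/2) = -0.9588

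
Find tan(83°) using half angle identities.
tan(83°) = sin 166° / (1 + cos 166°) = 8.144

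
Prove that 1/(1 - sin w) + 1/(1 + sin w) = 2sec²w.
LHS = [(1 + sin w) + (1 - sin w)] / [(1 - sin w)(1 + sin w)] = 2/(1 - sin²w) = 2/cos²w = 2sec²w = RHS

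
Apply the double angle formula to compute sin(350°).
sin(350°) = 2 sin 175° cos 175° = -0.1736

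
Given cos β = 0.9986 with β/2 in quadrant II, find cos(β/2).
cos(β/2) = ±√((1 + cos β)/2); negative since β/2 ∈ QII, so cos(β/2) = -0.9996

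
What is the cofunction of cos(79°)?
cos(79°) = sin(90° - 79°) = sin(11°)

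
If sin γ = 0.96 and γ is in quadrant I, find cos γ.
cos γ = 0.28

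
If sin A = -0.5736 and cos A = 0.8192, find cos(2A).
cos(2A) = cos²A - sin²A = 0.3421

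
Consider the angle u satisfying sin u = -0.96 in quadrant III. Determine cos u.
cos u = ±√(1 - sin²u) = -0.28 (negative in QIII)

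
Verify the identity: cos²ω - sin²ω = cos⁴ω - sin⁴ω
RHS = (cos²ω - sin²ω)(cos²ω + sin²ω) = (cos²ω - sin²ω) · 1 = cos²ω - sin²ω = LHS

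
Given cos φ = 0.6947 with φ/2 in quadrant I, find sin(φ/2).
sin(φ/2) = ±√((1 - cos φ)/2); positive since φ/2 ∈ QI, so sin(φ/2) = 0.3907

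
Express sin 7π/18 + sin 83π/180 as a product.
sin 7π/18 + sin 83π/180 = 2 sin(17π/40) cos(-13π/360)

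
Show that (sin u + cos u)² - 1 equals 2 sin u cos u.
LHS = sin²u + 2 sin u cos u + cos²u - 1 = (sin²u + cos²u) + 2 sin u cos u - 1 = 1 + 2 sin u cos u - 1 = 2 sin u cos u = RHS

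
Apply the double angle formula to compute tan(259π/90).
tan(259π/90) = 2 tan 259π/180 / (1 - tan²259π/180) = -0.404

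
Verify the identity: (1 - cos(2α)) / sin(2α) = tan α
LHS = 2sin²α / (2 sin α cos α) = sin α/cos α = tan α = RHS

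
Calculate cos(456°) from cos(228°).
cos(456°) = cos²228° - sin²228° = -0.1045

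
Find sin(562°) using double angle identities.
sin(562°) = 2 sin 281° cos 281° = -0.3746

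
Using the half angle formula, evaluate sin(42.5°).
sin(42.5°) = √((1 - cos 85°)/2) = 0.6756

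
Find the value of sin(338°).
sin(338°) = -0.3746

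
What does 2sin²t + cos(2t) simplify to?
2sin²t + cos(2t) = 1 (using Double angle)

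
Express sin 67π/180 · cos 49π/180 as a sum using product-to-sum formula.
sin 67π/180 cos 49π/180 = (1/2)[sin(67π/180+49π/180) + sin(67π/180-49π/180)]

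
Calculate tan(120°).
tan(120°) = -√3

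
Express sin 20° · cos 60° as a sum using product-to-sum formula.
sin 20° cos 60° = (1/2)[sin(20°+60°) + sin(20°-60°)]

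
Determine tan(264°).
tan(264°) = 9.514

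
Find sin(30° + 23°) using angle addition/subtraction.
sin(30° + 23°) = sin 30° cos 23° + cos 30° sin 23° = 0.7986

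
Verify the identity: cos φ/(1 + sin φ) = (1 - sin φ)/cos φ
RHS = (1 - sin φ)(1 + sin φ) / (cos φ(1 + sin φ)) = (1 - sin²φ) / (cos φ(1 + sin φ)) = cos²φ / (cos φ(1 + sin φ)) = cos φ/(1 + sin φ) = LHS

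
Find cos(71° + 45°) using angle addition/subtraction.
cos(71° + 45°) = cos 71° cos 45° - sin 71° sin 45° = -0.4384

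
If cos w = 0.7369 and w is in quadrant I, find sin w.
sin w = 0.676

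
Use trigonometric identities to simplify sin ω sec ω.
sin ω sec ω = tan ω (using Reciprocal + quotient)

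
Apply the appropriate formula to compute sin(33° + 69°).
sin(33° + 69°) = sin 33° cos 69° + cos 33° sin 69° = 0.9781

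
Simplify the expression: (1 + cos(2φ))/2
(1 + cos(2φ))/2 = cos²φ (using Power reduction)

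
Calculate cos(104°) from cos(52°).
cos(104°) = cos²52° - sin²52° = -0.2419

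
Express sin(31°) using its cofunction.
sin(31°) = cos(90° - 31°) = cos(59°)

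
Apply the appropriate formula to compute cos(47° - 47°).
cos(47° - 47°) = cos 47° cos 47° + sin 47° sin 47° = 1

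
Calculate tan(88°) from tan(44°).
tan(88°) = 2 tan 44° / (1 - tan²44°) = 28.64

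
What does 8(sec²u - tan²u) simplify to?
8(sec²u - tan²u) = 8 (using Pythagorean identity)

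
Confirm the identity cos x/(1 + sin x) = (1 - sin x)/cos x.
RHS = (1 - sin x)(1 + sin x) / (cos x(1 + sin x)) = (1 - sin²x) / (cos x(1 + sin x)) = cos²x / (cos x(1 + sin x)) = cos x/(1 + sin x) = LHS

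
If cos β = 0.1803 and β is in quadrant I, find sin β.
sin β = 0.9836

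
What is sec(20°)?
sec(20°) = 1.064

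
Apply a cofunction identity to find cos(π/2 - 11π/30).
cos(π/2 - 11π/30) = sin(11π/30) = 0.9135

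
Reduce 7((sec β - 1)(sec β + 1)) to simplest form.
7((sec β - 1)(sec β + 1)) = 7(tan²β) (using Diff. of squares)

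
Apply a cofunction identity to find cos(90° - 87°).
cos(90° - 87°) = sin(87°) = 0.9986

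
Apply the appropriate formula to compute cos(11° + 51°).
cos(11° + 51°) = cos 11° cos 51° - sin 11° sin 51° = 0.4695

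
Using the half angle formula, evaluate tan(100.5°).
tan(100.5°) = sin 201° / (1 + cos 201°) = -5.396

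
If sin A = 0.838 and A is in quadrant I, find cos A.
cos A = 0.5457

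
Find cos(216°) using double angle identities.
cos(216°) = cos²108° - sin²108° = -0.809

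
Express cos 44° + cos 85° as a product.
cos 44° + cos 85° = 2 cos(64.5°) cos(-20.5°)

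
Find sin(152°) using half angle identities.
sin(152°) = √((1 - cos 304°)/2) = 0.4695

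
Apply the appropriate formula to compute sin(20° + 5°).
sin(20° + 5°) = sin 20° cos 5° + cos 20° sin 5° = 0.4226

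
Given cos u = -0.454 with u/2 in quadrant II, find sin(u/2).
sin(u/2) = ±√((1 - cos u)/2); positive since u/2 ∈ QII, so sin(u/2) = 0.8526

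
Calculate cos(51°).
cos(51°) = 0.6293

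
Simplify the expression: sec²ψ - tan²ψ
sec²ψ - tan²ψ = 1 (using Pythagorean identity)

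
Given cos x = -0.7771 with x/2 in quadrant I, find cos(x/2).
cos(x/2) = ±√((1 + cos x)/2); positive since x/2 ∈ QI, so cos(x/2) = 0.3338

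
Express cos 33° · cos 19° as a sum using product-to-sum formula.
cos 33° cos 19° = (1/2)[cos(33°-19°) + cos(33°+19°)]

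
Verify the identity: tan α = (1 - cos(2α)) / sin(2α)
RHS = 2sin²α / (2 sin α cos α) = sin α/cos α = tan α = LHS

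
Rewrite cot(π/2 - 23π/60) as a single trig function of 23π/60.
cot(π/2 - 23π/60) = tan(23π/60)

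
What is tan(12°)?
tan(12°) = 0.2126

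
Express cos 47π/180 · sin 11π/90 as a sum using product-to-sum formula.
cos 47π/180 sin 11π/90 = (1/2)[sin(47π/180+11π/90) - sin(47π/180-11π/90)]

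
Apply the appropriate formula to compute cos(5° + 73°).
cos(5° + 73°) = cos 5° cos 73° - sin 5° sin 73° = 0.2079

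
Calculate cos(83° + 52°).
cos(83° + 52°) = cos 83° cos 52° - sin 83° sin 52° = -√2/2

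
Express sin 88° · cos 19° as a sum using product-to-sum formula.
sin 88° cos 19° = (1/2)[sin(88°+19°) + sin(88°-19°)]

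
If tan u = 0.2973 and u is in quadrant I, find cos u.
cos u = 0.9585 (using tan²u + 1 = sec²u)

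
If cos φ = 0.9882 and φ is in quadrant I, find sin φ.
sin φ = 0.1532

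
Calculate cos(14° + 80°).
cos(14° + 80°) = cos 14° cos 80° - sin 14° sin 80° = -0.06976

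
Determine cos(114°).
cos(114°) = -0.4067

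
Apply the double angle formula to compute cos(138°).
cos(138°) = cos²69° - sin²69° = -0.7431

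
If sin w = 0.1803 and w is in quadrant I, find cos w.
cos w = 0.9836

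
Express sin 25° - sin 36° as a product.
sin 25° - sin 36° = 2 cos(30.5°) sin(-5.5°)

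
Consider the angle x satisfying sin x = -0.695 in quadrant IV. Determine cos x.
cos x = √(1 - sin²x) = 0.719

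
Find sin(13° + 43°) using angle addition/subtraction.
sin(13° + 43°) = sin 13° cos 43° + cos 13° sin 43° = 0.829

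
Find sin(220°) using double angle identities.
sin(220°) = 2 sin 110° cos 110° = -0.6428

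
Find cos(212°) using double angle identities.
cos(212°) = cos²106° - sin²106° = -0.848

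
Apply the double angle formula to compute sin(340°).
sin(340°) = 2 sin 170° cos 170° = -0.342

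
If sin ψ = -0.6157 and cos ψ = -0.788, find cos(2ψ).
cos(2ψ) = cos²ψ - sin²ψ = 0.2419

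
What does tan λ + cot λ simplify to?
tan λ + cot λ = sec λ csc λ (using Quotient identities)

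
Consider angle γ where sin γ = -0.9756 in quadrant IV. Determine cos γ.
cos γ = √(1 - sin²γ) = 0.2196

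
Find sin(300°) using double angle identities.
sin(300°) = 2 sin 150° cos 150° = -√3/2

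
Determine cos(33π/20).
cos(33π/20) = 0.454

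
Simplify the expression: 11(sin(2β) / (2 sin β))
11(sin(2β) / (2 sin β)) = 11(cos β) (using Double angle)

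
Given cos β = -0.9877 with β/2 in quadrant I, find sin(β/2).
sin(β/2) = ±√((1 - cos β)/2); positive since β/2 ∈ QI, so sin(β/2) = 0.9969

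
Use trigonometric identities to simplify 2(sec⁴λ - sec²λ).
2(sec⁴λ - sec²λ) = 2(tan⁴λ + tan²λ) (using Pythagorean)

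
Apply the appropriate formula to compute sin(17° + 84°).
sin(17° + 84°) = sin 17° cos 84° + cos 17° sin 84° = 0.9816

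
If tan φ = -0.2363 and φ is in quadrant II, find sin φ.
sin φ = 0.23 (using tan²φ + 1 = sec²φ)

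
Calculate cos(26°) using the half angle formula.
cos(26°) = √((1 + cos 52°)/2) = 0.8988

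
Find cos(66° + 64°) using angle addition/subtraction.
cos(66° + 64°) = cos 66° cos 64° - sin 66° sin 64° = -0.6428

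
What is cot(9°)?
cot(9°) = 6.314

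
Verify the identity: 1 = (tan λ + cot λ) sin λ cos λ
RHS = (sin λ/cos λ + cos λ/sin λ) sin λ cos λ = ((sin²λ + cos²λ)/(sin λ cos λ)) · sin λ cos λ = sin²λ + cos²λ = 1 = LHS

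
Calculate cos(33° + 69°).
cos(33° + 69°) = cos 33° cos 69° - sin 33° sin 69° = -0.2079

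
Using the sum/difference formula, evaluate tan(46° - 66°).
tan(46° - 66°) = (tan 46° - tan 66°)/(1 + tan 46° tan 66°) = -0.364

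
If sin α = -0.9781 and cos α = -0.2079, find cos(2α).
cos(2α) = cos²α - sin²α = -0.9135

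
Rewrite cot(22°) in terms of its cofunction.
cot(22°) = tan(90° - 22°) = tan(68°)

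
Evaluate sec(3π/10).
sec(3π/10) = 1.701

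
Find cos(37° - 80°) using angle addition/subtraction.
cos(37° - 80°) = cos 37° cos 80° + sin 37° sin 80° = 0.7314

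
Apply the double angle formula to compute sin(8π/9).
sin(8π/9) = 2 sin 4π/9 cos 4π/9 = 0.342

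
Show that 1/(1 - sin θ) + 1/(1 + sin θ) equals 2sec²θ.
LHS = [(1 + sin θ) + (1 - sin θ)] / [(1 - sin θ)(1 + sin θ)] = 2/(1 - sin²θ) = 2/cos²θ = 2sec²θ = RHS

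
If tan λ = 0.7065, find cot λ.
cot λ = 1/tan λ = 1.415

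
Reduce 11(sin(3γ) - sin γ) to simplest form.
11(sin(3γ) - sin γ) = 11(2 cos(2γ) sin γ) (using Sum-to-product)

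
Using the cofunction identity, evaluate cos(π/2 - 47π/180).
cos(π/2 - 47π/180) = sin(47π/180) = 0.7314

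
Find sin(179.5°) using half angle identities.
sin(179.5°) = √((1 - cos 359°)/2) = 0.008727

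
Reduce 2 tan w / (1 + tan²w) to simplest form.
2 tan w / (1 + tan²w) = sin(2w) (using Double angle)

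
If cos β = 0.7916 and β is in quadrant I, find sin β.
sin β = 0.611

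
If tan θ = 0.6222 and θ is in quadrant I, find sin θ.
sin θ = 0.5283 (using tan²θ + 1 = sec²θ)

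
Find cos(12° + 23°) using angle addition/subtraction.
cos(12° + 23°) = cos 12° cos 23° - sin 12° sin 23° = 0.8192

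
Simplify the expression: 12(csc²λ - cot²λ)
12(csc²λ - cot²λ) = 12 (using Pythagorean identity)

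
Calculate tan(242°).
tan(242°) = 1.881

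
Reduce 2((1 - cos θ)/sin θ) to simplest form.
2((1 - cos θ)/sin θ) = 2(tan(θ/2)) (using Half angle)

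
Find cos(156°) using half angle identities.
cos(156°) = -√((1 + cos 312°)/2) = -0.9135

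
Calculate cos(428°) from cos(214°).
cos(428°) = cos²214° - sin²214° = 0.3746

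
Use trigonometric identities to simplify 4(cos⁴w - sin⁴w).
4(cos⁴w - sin⁴w) = 4(cos(2w)) (using Factoring + double angle)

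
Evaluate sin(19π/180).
sin(19π/180) = 0.3256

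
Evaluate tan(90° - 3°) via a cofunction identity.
tan(90° - 3°) = cot(3°) = 19.08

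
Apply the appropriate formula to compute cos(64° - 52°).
cos(64° - 52°) = cos 64° cos 52° + sin 64° sin 52° = 0.9781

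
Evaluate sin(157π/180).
sin(157π/180) = 0.3907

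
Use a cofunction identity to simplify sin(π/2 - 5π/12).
sin(π/2 - 5π/12) = cos(5π/12)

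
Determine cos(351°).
cos(351°) = 0.9877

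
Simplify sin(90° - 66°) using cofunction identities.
sin(90° - 66°) = cos(66°)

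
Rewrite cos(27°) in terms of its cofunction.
cos(27°) = sin(90° - 27°) = sin(63°)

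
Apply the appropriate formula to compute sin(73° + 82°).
sin(73° + 82°) = sin 73° cos 82° + cos 73° sin 82° = 0.4226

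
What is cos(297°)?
cos(297°) = 0.454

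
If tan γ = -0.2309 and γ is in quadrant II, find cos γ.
cos γ = -0.9744 (using tan²γ + 1 = sec²γ)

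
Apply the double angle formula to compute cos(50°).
cos(50°) = cos²25° - sin²25° = 0.6428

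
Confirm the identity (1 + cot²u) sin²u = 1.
LHS = csc²u · sin²u = (1/sin²u) · sin²u = 1 = RHS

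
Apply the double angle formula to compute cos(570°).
cos(570°) = 1 - 2sin²285° = -√3/2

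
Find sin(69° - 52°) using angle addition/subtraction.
sin(69° - 52°) = sin 69° cos 52° - cos 69° sin 52° = 0.2924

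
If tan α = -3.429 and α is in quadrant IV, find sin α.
sin α = -0.96 (using tan²α + 1 = sec²α)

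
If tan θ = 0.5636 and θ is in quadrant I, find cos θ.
cos θ = 0.8712 (using tan²θ + 1 = sec²θ)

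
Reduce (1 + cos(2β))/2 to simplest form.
(1 + cos(2β))/2 = cos²β (using Power reduction)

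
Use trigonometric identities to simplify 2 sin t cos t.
2 sin t cos t = sin(2t) (using Double angle)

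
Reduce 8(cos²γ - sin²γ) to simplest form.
8(cos²γ - sin²γ) = 8(cos(2γ)) (using Double angle)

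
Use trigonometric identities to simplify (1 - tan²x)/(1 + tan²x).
(1 - tan²x)/(1 + tan²x) = cos(2x) (using Double angle)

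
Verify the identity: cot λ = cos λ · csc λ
RHS = cos λ · (1/sin λ) = cos λ/sin λ = cot λ = LHS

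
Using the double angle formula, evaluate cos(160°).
cos(160°) = cos²80° - sin²80° = -0.9397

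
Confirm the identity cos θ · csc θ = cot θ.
LHS = cos θ · (1/sin θ) = cos θ/sin θ = cot θ = RHS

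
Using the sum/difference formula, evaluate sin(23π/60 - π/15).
sin(23π/60 - π/15) = sin 23π/60 cos π/15 - cos 23π/60 sin π/15 = 0.8387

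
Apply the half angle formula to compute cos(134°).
cos(134°) = -√((1 + cos 268°)/2) = -0.6947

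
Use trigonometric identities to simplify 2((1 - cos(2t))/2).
2((1 - cos(2t))/2) = 2(sin²t) (using Power reduction)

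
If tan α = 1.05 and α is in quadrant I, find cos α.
cos α = 0.6897 (using tan²α + 1 = sec²α)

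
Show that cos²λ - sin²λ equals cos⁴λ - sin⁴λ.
RHS = (cos²λ - sin²λ)(cos²λ + sin²λ) = (cos²λ - sin²λ) · 1 = cos²λ - sin²λ = LHS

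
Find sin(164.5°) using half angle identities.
sin(164.5°) = √((1 - cos 329°)/2) = 0.2672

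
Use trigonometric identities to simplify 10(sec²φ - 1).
10(sec²φ - 1) = 10(tan²φ) (using Pythagorean identity)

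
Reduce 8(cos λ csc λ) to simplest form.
8(cos λ csc λ) = 8(cot λ) (using Reciprocal + quotient)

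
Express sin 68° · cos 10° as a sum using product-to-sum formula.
sin 68° cos 10° = (1/2)[sin(68°+10°) + sin(68°-10°)]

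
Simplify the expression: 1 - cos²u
1 - cos²u = sin²u (using Pythagorean identity)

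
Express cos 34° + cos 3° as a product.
cos 34° + cos 3° = 2 cos(18.5°) cos(15.5°)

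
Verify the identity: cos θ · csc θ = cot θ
LHS = cos θ · (1/sin θ) = cos θ/sin θ = cot θ = RHS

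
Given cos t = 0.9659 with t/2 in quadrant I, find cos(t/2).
cos(t/2) = ±√((1 + cos t)/2); positive since t/2 ∈ QI, so cos(t/2) = 0.9914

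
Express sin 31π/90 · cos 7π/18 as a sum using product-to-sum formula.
sin 31π/90 cos 7π/18 = (1/2)[sin(31π/90+7π/18) + sin(31π/90-7π/18)]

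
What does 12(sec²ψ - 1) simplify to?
12(sec²ψ - 1) = 12(tan²ψ) (using Pythagorean identity)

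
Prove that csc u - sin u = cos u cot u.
LHS = 1/sin u - sin u = (1 - sin²u)/sin u = cos²u/sin u = cos u · (cos u/sin u) = cos u cot u = RHS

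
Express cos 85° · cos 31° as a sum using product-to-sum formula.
cos 85° cos 31° = (1/2)[cos(85°-31°) + cos(85°+31°)]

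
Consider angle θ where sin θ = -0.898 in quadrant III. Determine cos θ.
cos θ = ±√(1 - sin²θ) = -0.44 (negative in QIII)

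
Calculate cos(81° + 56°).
cos(81° + 56°) = cos 81° cos 56° - sin 81° sin 56° = -0.7314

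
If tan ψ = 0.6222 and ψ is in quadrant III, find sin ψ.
sin ψ = -0.5283 (using tan²ψ + 1 = sec²ψ)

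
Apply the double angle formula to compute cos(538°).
cos(538°) = cos²269° - sin²269° = -0.9994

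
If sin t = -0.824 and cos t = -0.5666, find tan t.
tan t = sin t / cos t = 1.454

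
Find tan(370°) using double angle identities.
tan(370°) = 2 tan 185° / (1 - tan²185°) = 0.1763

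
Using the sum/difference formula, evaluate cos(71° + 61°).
cos(71° + 61°) = cos 71° cos 61° - sin 71° sin 61° = -0.6691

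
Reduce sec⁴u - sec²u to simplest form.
sec⁴u - sec²u = tan⁴u + tan²u (using Pythagorean)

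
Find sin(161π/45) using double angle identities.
sin(161π/45) = 2 sin 161π/90 cos 161π/90 = -0.9703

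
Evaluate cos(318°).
cos(318°) = 0.7431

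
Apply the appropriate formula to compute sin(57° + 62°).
sin(57° + 62°) = sin 57° cos 62° + cos 57° sin 62° = 0.8746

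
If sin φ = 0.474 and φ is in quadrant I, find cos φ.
cos φ = 0.8805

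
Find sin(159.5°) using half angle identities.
sin(159.5°) = √((1 - cos 319°)/2) = 0.3502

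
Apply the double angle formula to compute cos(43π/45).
cos(43π/45) = cos²43π/90 - sin²43π/90 = -0.9903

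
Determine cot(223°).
cot(223°) = 1.072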